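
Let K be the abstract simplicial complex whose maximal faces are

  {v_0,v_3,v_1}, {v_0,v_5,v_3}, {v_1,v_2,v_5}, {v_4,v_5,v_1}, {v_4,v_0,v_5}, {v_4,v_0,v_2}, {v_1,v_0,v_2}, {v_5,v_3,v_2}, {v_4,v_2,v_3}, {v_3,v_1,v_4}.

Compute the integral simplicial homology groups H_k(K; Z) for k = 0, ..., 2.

H_0 = Z,  H_1 = Z_2,  H_2 = 0.

Fix the vertex order v_0 < v_1 < v_2 < v_3 < v_4 < v_5 and write every simplex with vertices in increasing order. Then dim K = 2 and the simplices of K are:

  0-simplices (6): [v_0], [v_1], [v_2], [v_3], [v_4], [v_5]
  1-simplices (15): (15 of them)
  2-simplices (10): [v_0,v_1,v_2], [v_0,v_1,v_3], [v_0,v_2,v_4], [v_0,v_3,v_5], [v_0,v_4,v_5], [v_1,v_2,v_5], [v_1,v_3,v_4], [v_1,v_4,v_5], [v_2,v_3,v_4], [v_2,v_3,v_5]

giving chain groups C_0 ≅ Z^6, C_1 ≅ Z^15, C_2 ≅ Z^10.

The boundary map ∂_1: C_1 → C_0 is given by ∂[p,q] = [q] − [p].
The 6×15 boundary matrix has rank 5 and Smith normal form diag(1,1,1,1,1).

Boundary ∂_2: C_2 → C_1 maps a triangle to the signed sum of its edges. For instance
  ∂[v_1,v_4,v_5] = [v_4,v_5] − [v_1,v_5] + [v_1,v_4],
  ∂[v_2,v_3,v_4] = [v_3,v_4] − [v_2,v_4] + [v_2,v_3].
The 15×10 boundary matrix has rank 10 and Smith normal form diag(1,1,1,1,1,1,1,1,1,2).

Computing H_k = (kernel of ∂_k) / (image of ∂_{k+1}):

  H_0: rank C_0 − rank ∂_1 = 6 − 5 = 1, and the invariant factors of ∂_1 are all 1, so H_0 ≅ Z.
  H_1: rank ker ∂_1 − rank ∂_2 = (15 − 5) − 10 = 0, and ∂_2 has invariant factor 2 > 1, so H_1 ≅ Z_2.
  H_2: rank ker ∂_2 − rank ∂_3 = (10 − 10) − 0 = 0, and there is no ∂_3, so H_2 ≅ 0.

As a check, the Euler characteristic is 6 − 15 + 10 = 1, which agrees with 1 − 0 + 0 = 1.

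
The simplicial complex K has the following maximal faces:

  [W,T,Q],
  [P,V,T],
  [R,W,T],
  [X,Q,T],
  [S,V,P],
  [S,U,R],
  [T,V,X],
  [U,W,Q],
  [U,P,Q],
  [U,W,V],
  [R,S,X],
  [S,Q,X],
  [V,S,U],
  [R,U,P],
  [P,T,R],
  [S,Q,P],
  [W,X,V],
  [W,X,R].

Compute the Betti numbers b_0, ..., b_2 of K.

b_0 = 1, b_1 = 1, b_2 = 0.

Order the vertices as P < Q < R < S < T < U < V < W < X. Listing each simplex with vertices in this order, K has dimension 2 with simplices:

  0-simplices (9): P, Q, R, S, T, U, V, W, X
  1-simplices (27): PQ, PR, PS, PT, PU, PV, QS, QT, QU, QW, QX, RS, RT, RU, RW, RX, SU, SV, SX, TV, TW, TX, UV, UW, VW, VX, WX
  2-simplices (18): PQS, PQU, PRT, PRU, PSV, PTV, QSX, QTW, QTX, QUW, RSU, RSX, RTW, RWX, SUV, TVX, UVW, VWX

Hence C_0 ≅ Z^9, C_1 ≅ Z^27, C_2 ≅ Z^18.

∂_1: C_1 → C_0 sends each edge [p,q] (with p < q) to q − p. For instance
  ∂PQ = Q − P.
This gives a 9×27 integer matrix of rank 8; reducing to Smith normal form yields diagonal entries (1,1,1,1,1,1,1,1).

Boundary ∂_2: C_2 → C_1 acts by ∂[p,q,r] = [q,r] − [p,r] + [p,q]. For instance
  ∂VWX = WX − VX + VW,
  ∂QTW = TW − QW + QT.
As a 27×18 matrix over Z this has rank 18, with invariant factors (1,1,1,1,1,1,1,1,1,1,1,1,1,1,1,1,1,2).

Reading off H_k = ker ∂_k / im ∂_{k+1}:

  H_0: rank C_0 − rank ∂_1 = 9 − 8 = 1, and the invariant factors of ∂_1 are all 1, so H_0 = Z.
  H_1: rank ker ∂_1 − rank ∂_2 = (27 − 8) − 18 = 1, and ∂_2 has invariant factor 2 > 1, so H_1 = Z × Z/2.
  H_2: rank ker ∂_2 − rank ∂_3 = (18 − 18) − 0 = 0, and there is no ∂_3, so H_2 = 0.

As a check, the Euler characteristic is 9 − 27 + 18 = 0, which agrees with 1 − 1 + 0 = 0.

Hence the Betti numbers are b_0 = 1, b_1 = 1, b_2 = 0.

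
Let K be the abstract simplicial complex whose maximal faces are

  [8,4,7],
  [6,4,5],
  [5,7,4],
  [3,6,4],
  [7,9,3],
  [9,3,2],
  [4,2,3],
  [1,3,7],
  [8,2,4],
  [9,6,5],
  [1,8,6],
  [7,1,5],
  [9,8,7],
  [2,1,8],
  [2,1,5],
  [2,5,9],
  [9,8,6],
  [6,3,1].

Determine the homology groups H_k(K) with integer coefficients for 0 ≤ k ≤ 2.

Take the total order 1 < 2 < 3 < 4 < 5 < 6 < 7 < 8 < 9 on the vertex set. Then K (dimension 2) consists of the simplices:

  0-simplices (9): [1], [2], [3], [4], [5], [6], [7], [8], [9]
  1-simplices (27): (27 of them)
  2-simplices (18): [1,2,5], [1,2,8], [1,3,6], [1,3,7], [1,5,7], [1,6,8], [2,3,4], [2,3,9], [2,4,8], [2,5,9], [3,4,6], [3,7,9], [4,5,6], [4,5,7], [4,7,8], [5,6,9], [6,8,9], [7,8,9]

Hence C_0 ≅ Z^9, C_1 ≅ Z^27, C_2 ≅ Z^18.

The boundary map ∂_1: C_1 → C_0 maps an edge to its endpoints' difference, ∂[p,q] = q − p.
The 9×27 boundary matrix has rank 8 and Smith normal form diag(1,1,1,1,1,1,1,1).

Boundary ∂_2: C_2 → C_1 sends each 2-simplex [p,q,r] to [q,r] − [p,r] + [p,q]. For instance
  ∂[1,5,7] = [5,7] − [1,7] + [1,5],
  ∂[6,8,9] = [8,9] − [6,9] + [6,8].
This gives a 27×18 integer matrix of rank 17; reducing to Smith normal form yields diagonal entries (1,1,1,1,1,1,1,1,1,1,1,1,1,1,1,1,1).

Reading off H_k = ker ∂_k / im ∂_{k+1}:

  H_0: rank C_0 − rank ∂_1 = 9 − 8 = 1, and the invariant factors of ∂_1 are all 1, so H_0 = Z.
  H_1: rank ker ∂_1 − rank ∂_2 = (27 − 8) − 17 = 2, and the invariant factors of ∂_2 are all 1, so H_1 = Z^2.
  H_2: rank ker ∂_2 − rank ∂_3 = (18 − 17) − 0 = 1, and there is no ∂_3, so H_2 = Z.

As a check, the Euler characteristic is 9 − 27 + 18 = 0, which agrees with 1 − 2 + 1 = 0.

H_0 ≅ Z,  H_1 ≅ Z^2,  H_2 ≅ Z.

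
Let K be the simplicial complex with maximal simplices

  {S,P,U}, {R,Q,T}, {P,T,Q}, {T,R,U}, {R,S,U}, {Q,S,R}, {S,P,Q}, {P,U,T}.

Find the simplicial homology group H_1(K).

Take the total order P < Q < R < S < T < U on the vertex set. Then K (dimension 2) consists of the simplices:

  0-simplices (6): P, Q, R, S, T, U
  1-simplices (12): PQ, PS, PT, PU, QR, QS, QT, RS, RT, RU, SU, TU
  2-simplices (8): PQS, PQT, PSU, PTU, QRS, QRT, RSU, RTU

so the chain groups are C_0 ≅ Z^6, C_1 ≅ Z^12, C_2 ≅ Z^8.

The boundary map ∂_1: C_1 → C_0 sends each edge [p,q] (with p < q) to q − p.
The resulting 6×12 matrix has rank 5, and its Smith normal form has invariant factors (1,1,1,1,1).

The boundary map ∂_2: C_2 → C_1 sends each 2-simplex [p,q,r] to [q,r] − [p,r] + [p,q]. For instance
  ∂QRT = RT − QT + QR,
  ∂PQS = QS − PS + PQ.
As a 12×8 matrix over Z this has rank 7, with invariant factors (1,1,1,1,1,1,1).

From H_k ≅ ker(∂_k) / im(∂_{k+1}) we obtain:

  H_1: rank ker ∂_1 − rank ∂_2 = (12 − 5) − 7 = 0, and the invariant factors of ∂_2 are all 1, so H_1 = 0.

H_1 = 0.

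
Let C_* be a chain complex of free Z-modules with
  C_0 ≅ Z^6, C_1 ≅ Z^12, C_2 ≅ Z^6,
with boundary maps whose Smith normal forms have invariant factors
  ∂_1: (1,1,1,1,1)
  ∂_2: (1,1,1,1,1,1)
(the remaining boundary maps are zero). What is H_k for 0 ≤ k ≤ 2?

H_0 ≅ Z,  H_1 ≅ Z,  H_2 = 0.

H_0: b_0 = 6 − 0 − 5 = 1; torsion from ∂_1 factors > 1: none. So H_0 ≅ Z.
H_1: b_1 = 12 − 5 − 6 = 1; torsion from ∂_2 factors > 1: none. So H_1 ≅ Z.
H_2: b_2 = 6 − 6 − 0 = 0; torsion from ∂_3 factors > 1: none. So H_2 ≅ 0.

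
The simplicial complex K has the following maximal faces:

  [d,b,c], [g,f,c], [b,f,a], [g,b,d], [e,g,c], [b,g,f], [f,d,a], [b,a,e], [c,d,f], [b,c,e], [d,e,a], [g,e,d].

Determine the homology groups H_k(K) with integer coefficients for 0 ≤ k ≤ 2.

H_0 ≅ Z,  H_1 ≅ Z_2,  H_2 = 0.

K has 7 vertices, 18 edges, 12 triangles.
rank ∂_0 = 0, rank ∂_1 = 6 ⇒ b_0 = 7 − 0 − 6 = 1; all invariant factors of ∂_1 are 1 so no torsion. So H_0 = Z.
rank ∂_1 = 6, rank ∂_2 = 12 ⇒ b_1 = 18 − 6 − 12 = 0; ∂_2 has invariant factor(s) [2] giving torsion. So H_1 = Z_2.
rank ∂_2 = 12, rank ∂_3 = 0 ⇒ b_2 = 12 − 12 − 0 = 0. So H_2 = 0.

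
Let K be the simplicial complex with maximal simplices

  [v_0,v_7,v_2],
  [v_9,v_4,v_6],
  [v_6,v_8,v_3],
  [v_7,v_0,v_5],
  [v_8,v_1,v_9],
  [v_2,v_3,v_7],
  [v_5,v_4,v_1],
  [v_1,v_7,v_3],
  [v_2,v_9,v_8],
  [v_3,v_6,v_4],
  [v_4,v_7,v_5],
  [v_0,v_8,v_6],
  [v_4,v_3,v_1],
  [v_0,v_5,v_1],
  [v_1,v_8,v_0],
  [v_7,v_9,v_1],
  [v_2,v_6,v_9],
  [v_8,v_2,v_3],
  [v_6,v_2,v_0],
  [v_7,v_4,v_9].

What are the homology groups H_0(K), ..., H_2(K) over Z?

H_0 ≅ Z,  H_1 ≅ Z ⊕ Z/2,  H_2 = 0.

We work with the vertex ordering v_0 < v_1 < v_2 < v_3 < v_4 < v_5 < v_6 < v_7 < v_8 < v_9. The simplices of K, each written with vertices in increasing order, are:

  0-simplices (10): [v_0], [v_1], [v_2], [v_3], [v_4], [v_5], [v_6], [v_7], [v_8], [v_9]
  1-simplices (30): (30 of them)
  2-simplices (20): (20 of them)

Hence C_0 ≅ Z^10, C_1 ≅ Z^30, C_2 ≅ Z^20.

The boundary map ∂_1: C_1 → C_0 sends each edge [p,q] (with p < q) to q − p. For instance
  ∂[v_1,v_7] = [v_7] − [v_1].
The 10×30 boundary matrix has rank 9 and Smith normal form diag(1,1,1,1,1,1,1,1,1).

∂_2: C_2 → C_1 sends each 2-simplex [p,q,r] to [q,r] − [p,r] + [p,q]. For instance
  ∂[v_2,v_3,v_7] = [v_3,v_7] − [v_2,v_7] + [v_2,v_3],
  ∂[v_0,v_5,v_7] = [v_5,v_7] − [v_0,v_7] + [v_0,v_5].
The resulting 30×20 matrix has rank 20, and its Smith normal form has invariant factors (1,1,1,1,1,1,1,1,1,1,1,1,1,1,1,1,1,1,1,2).

Reading off H_k = ker ∂_k / im ∂_{k+1}:

  H_0: rank C_0 − rank ∂_1 = 10 − 9 = 1, and the invariant factors of ∂_1 are all 1, so H_0 = Z.
  H_1: rank ker ∂_1 − rank ∂_2 = (30 − 9) − 20 = 1, and ∂_2 has invariant factor 2 > 1, so H_1 = Z ⊕ Z/2.
  H_2: rank ker ∂_2 − rank ∂_3 = (20 − 20) − 0 = 0, and there is no ∂_3, so H_2 = 0.

As a check, the Euler characteristic is 10 − 30 + 20 = 0, which agrees with 1 − 1 + 0 = 0.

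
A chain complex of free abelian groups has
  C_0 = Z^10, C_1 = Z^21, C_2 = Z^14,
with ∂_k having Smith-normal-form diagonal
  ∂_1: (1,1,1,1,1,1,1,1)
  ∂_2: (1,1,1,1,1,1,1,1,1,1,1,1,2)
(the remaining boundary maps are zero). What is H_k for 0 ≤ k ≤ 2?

H_0 ≅ Z^2,  H_1 ≅ Z/2,  H_2 ≅ Z.

H_0: b_0 = 10 − 0 − 8 = 2; torsion from ∂_1 factors > 1: none. So H_0 ≅ Z^2.
H_1: b_1 = 21 − 8 − 13 = 0; torsion from ∂_2 factors > 1: [2]. So H_1 ≅ Z/2.
H_2: b_2 = 14 − 13 − 0 = 1; torsion from ∂_3 factors > 1: none. So H_2 ≅ Z.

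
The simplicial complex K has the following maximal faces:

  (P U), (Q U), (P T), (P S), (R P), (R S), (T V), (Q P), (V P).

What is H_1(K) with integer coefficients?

K has 7 vertices, 9 edges.
rank ∂_1 = 6, rank ∂_2 = 0 ⇒ b_1 = 9 − 6 − 0 = 3. So H_1 ≅ Z^3.

H_1 ≅ Z^3.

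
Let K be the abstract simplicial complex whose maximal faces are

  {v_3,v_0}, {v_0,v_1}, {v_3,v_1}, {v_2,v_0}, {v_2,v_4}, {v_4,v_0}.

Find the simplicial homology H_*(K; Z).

H_0 = Z,  H_1 = Z^2.

Order the vertices as v_0 < v_1 < v_2 < v_3 < v_4. Listing each simplex with vertices in this order, K has dimension 1 with simplices:

  0-simplices (5): [v_0], [v_1], [v_2], [v_3], [v_4]
  1-simplices (6): [v_0,v_1], [v_0,v_2], [v_0,v_3], [v_0,v_4], [v_1,v_3], [v_2,v_4]

so the chain groups are C_0 ≅ Z^5, C_1 ≅ Z^6.

∂_1: C_1 → C_0 maps an edge to its endpoints' difference, ∂[p,q] = q − p.
The resulting 5×6 matrix has rank 4, and its Smith normal form has invariant factors (1,1,1,1).

Now H_k = ker ∂_k / im ∂_{k+1}, so:

  H_0: rank C_0 − rank ∂_1 = 5 − 4 = 1, and the invariant factors of ∂_1 are all 1, so H_0 ≅ Z.
  H_1: rank ker ∂_1 − rank ∂_2 = (6 − 4) − 0 = 2, and there is no ∂_2, so H_1 ≅ Z^2.

As a check, the Euler characteristic is 5 − 6 = -1, which agrees with 1 − 2 = -1.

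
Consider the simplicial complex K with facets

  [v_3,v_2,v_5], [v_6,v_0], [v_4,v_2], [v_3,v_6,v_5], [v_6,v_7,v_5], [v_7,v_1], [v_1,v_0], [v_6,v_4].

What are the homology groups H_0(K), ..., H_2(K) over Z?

H_0 = Z,  H_1 = Z^2,  H_2 = 0.

Fix the vertex order v_0 < v_1 < v_2 < v_3 < v_4 < v_5 < v_6 < v_7 and write every simplex with vertices in increasing order. Then dim K = 2 and the simplices of K are:

  0-simplices (8): [v_0], [v_1], [v_2], [v_3], [v_4], [v_5], [v_6], [v_7]
  1-simplices (12): [v_0,v_1], [v_0,v_6], [v_1,v_7], [v_2,v_3], [v_2,v_4], [v_2,v_5], [v_3,v_5], [v_3,v_6], [v_4,v_6], [v_5,v_6], [v_5,v_7], [v_6,v_7]
  2-simplices (3): [v_2,v_3,v_5], [v_3,v_5,v_6], [v_5,v_6,v_7]

giving chain groups C_0 ≅ Z^8, C_1 ≅ Z^12, C_2 ≅ Z^3.

Boundary ∂_1: C_1 → C_0 sends each edge [p,q] (with p < q) to q − p.
As a 8×12 matrix over Z this has rank 7, with invariant factors (1,1,1,1,1,1,1).

Boundary ∂_2: C_2 → C_1 maps a triangle to the signed sum of its edges. For instance
  ∂[v_5,v_6,v_7] = [v_6,v_7] − [v_5,v_7] + [v_5,v_6],
  ∂[v_3,v_5,v_6] = [v_5,v_6] − [v_3,v_6] + [v_3,v_5].
The 12×3 boundary matrix has rank 3 and Smith normal form diag(1,1,1).

Now H_k = ker ∂_k / im ∂_{k+1}, so:

  H_0: rank C_0 − rank ∂_1 = 8 − 7 = 1, and the invariant factors of ∂_1 are all 1, so H_0 ≅ Z.
  H_1: rank ker ∂_1 − rank ∂_2 = (12 − 7) − 3 = 2, and the invariant factors of ∂_2 are all 1, so H_1 ≅ Z^2.
  H_2: rank ker ∂_2 − rank ∂_3 = (3 − 3) − 0 = 0, and there is no ∂_3, so H_2 ≅ 0.

As a check, the Euler characteristic is 8 − 12 + 3 = -1, which agrees with 1 − 2 + 0 = -1.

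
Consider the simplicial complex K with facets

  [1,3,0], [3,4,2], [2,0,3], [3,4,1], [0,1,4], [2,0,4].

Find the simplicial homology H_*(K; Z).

H_0 ≅ Z,  H_1 = 0,  H_2 ≅ Z.

We work with the vertex ordering 0 < 1 < 2 < 3 < 4. The simplices of K, each written with vertices in increasing order, are:

  0-simplices (5): [0], [1], [2], [3], [4]
  1-simplices (9): [0,1], [0,2], [0,3], [0,4], [1,3], [1,4], [2,3], [2,4], [3,4]
  2-simplices (6): [0,1,3], [0,1,4], [0,2,3], [0,2,4], [1,3,4], [2,3,4]

so the chain groups are C_0 ≅ Z^5, C_1 ≅ Z^9, C_2 ≅ Z^6.

∂_1: C_1 → C_0 maps an edge to its endpoints' difference, ∂[p,q] = q − p. For instance
  ∂[0,1] = [1] − [0].
This gives a 5×9 integer matrix of rank 4; reducing to Smith normal form yields diagonal entries (1,1,1,1).

Boundary ∂_2: C_2 → C_1 acts by ∂[p,q,r] = [q,r] − [p,r] + [p,q]. For instance
  ∂[1,3,4] = [3,4] − [1,4] + [1,3],
  ∂[2,3,4] = [3,4] − [2,4] + [2,3].
The 9×6 boundary matrix has rank 5 and Smith normal form diag(1,1,1,1,1).

Computing H_k = (kernel of ∂_k) / (image of ∂_{k+1}):

  H_0: rank C_0 − rank ∂_1 = 5 − 4 = 1, and the invariant factors of ∂_1 are all 1, so H_0 = Z.
  H_1: rank ker ∂_1 − rank ∂_2 = (9 − 4) − 5 = 0, and the invariant factors of ∂_2 are all 1, so H_1 = 0.
  H_2: rank ker ∂_2 − rank ∂_3 = (6 − 5) − 0 = 1, and there is no ∂_3, so H_2 = Z.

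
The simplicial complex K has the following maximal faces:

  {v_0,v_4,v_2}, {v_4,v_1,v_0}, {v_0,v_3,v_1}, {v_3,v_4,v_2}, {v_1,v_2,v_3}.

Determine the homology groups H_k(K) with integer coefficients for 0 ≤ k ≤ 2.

We work with the vertex ordering v_0 < v_1 < v_2 < v_3 < v_4. The simplices of K, each written with vertices in increasing order, are:

  0-simplices (5): [v_0], [v_1], [v_2], [v_3], [v_4]
  1-simplices (10): [v_0,v_1], [v_0,v_2], [v_0,v_3], [v_0,v_4], [v_1,v_2], [v_1,v_3], [v_1,v_4], [v_2,v_3], [v_2,v_4], [v_3,v_4]
  2-simplices (5): [v_0,v_1,v_3], [v_0,v_1,v_4], [v_0,v_2,v_4], [v_1,v_2,v_3], [v_2,v_3,v_4]

so the chain groups are C_0 ≅ Z^5, C_1 ≅ Z^10, C_2 ≅ Z^5.

The boundary map ∂_1: C_1 → C_0 sends each edge [p,q] (with p < q) to q − p. For instance
  ∂[v_0,v_3] = [v_3] − [v_0].
The resulting 5×10 matrix has rank 4, and its Smith normal form has invariant factors (1,1,1,1).

Boundary ∂_2: C_2 → C_1 sends each 2-simplex [p,q,r] to [q,r] − [p,r] + [p,q]. For instance
  ∂[v_0,v_2,v_4] = [v_2,v_4] − [v_0,v_4] + [v_0,v_2],
  ∂[v_1,v_2,v_3] = [v_2,v_3] − [v_1,v_3] + [v_1,v_2].
As a 10×5 matrix over Z this has rank 5, with invariant factors (1,1,1,1,1).

Now H_k = ker ∂_k / im ∂_{k+1}, so:

  H_0: rank C_0 − rank ∂_1 = 5 − 4 = 1, and the invariant factors of ∂_1 are all 1, so H_0 = Z.
  H_1: rank ker ∂_1 − rank ∂_2 = (10 − 4) − 5 = 1, and the invariant factors of ∂_2 are all 1, so H_1 = Z.
  H_2: rank ker ∂_2 − rank ∂_3 = (5 − 5) − 0 = 0, and there is no ∂_3, so H_2 = 0.

H_0 ≅ Z,  H_1 ≅ Z,  H_2 = 0.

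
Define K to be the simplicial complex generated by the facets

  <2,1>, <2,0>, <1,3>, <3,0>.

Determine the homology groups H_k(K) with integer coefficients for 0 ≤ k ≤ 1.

Fix the vertex order 0 < 1 < 2 < 3 and write every simplex with vertices in increasing order. Then dim K = 1 and the simplices of K are:

  0-simplices (4): [0], [1], [2], [3]
  1-simplices (4): [0,2], [0,3], [1,2], [1,3]

so the chain groups are C_0 ≅ Z^4, C_1 ≅ Z^4.

The boundary map ∂_1: C_1 → C_0 maps an edge to its endpoints' difference, ∂[p,q] = q − p. For instance
  ∂[1,2] = [2] − [1].
As a 4×4 matrix over Z this has rank 3, with invariant factors (1,1,1).

From H_k ≅ ker(∂_k) / im(∂_{k+1}) we obtain:

  H_0: rank C_0 − rank ∂_1 = 4 − 3 = 1, and the invariant factors of ∂_1 are all 1, so H_0 = Z.
  H_1: rank ker ∂_1 − rank ∂_2 = (4 − 3) − 0 = 1, and there is no ∂_2, so H_1 = Z.

As a check, the Euler characteristic is 4 − 4 = 0, which agrees with 1 − 1 = 0.
(K is a triangulation of the circle S^1.)

H_0 ≅ Z,  H_1 ≅ Z.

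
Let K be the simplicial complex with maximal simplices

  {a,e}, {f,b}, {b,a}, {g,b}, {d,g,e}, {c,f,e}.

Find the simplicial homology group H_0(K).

H_0 ≅ Z.

Fix the vertex order a < b < c < d < e < f < g and write every simplex with vertices in increasing order. Then dim K = 2 and the simplices of K are:

  0-simplices (7): a, b, c, d, e, f, g
  1-simplices (10): ab, ae, bf, bg, ce, cf, de, dg, ef, eg
  2-simplices (2): cef, deg

giving chain groups C_0 ≅ Z^7, C_1 ≅ Z^10, C_2 ≅ Z^2.

∂_1: C_1 → C_0 maps an edge to its endpoints' difference, ∂[p,q] = q − p. For instance
  ∂de = e − d.
As a 7×10 matrix over Z this has rank 6, with invariant factors (1,1,1,1,1,1).

The boundary map ∂_2: C_2 → C_1 acts by ∂[p,q,r] = [q,r] − [p,r] + [p,q]. For instance
  ∂deg = eg − dg + de,
  ∂cef = ef − cf + ce.
As a 10×2 matrix over Z this has rank 2, with invariant factors (1,1).

From H_k ≅ ker(∂_k) / im(∂_{k+1}) we obtain:

  H_0: rank C_0 − rank ∂_1 = 7 − 6 = 1, and the invariant factors of ∂_1 are all 1, so H_0 = Z.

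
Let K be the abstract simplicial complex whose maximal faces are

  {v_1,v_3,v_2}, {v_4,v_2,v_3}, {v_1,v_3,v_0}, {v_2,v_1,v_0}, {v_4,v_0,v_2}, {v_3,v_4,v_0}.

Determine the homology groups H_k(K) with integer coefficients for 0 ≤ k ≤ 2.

Fix the vertex order v_0 < v_1 < v_2 < v_3 < v_4 and write every simplex with vertices in increasing order. Then dim K = 2 and the simplices of K are:

  0-simplices (5): [v_0], [v_1], [v_2], [v_3], [v_4]
  1-simplices (9): [v_0,v_1], [v_0,v_2], [v_0,v_3], [v_0,v_4], [v_1,v_2], [v_1,v_3], [v_2,v_3], [v_2,v_4], [v_3,v_4]
  2-simplices (6): [v_0,v_1,v_2], [v_0,v_1,v_3], [v_0,v_2,v_4], [v_0,v_3,v_4], [v_1,v_2,v_3], [v_2,v_3,v_4]

so the chain groups are C_0 ≅ Z^5, C_1 ≅ Z^9, C_2 ≅ Z^6.

∂_1: C_1 → C_0 sends each edge [p,q] (with p < q) to q − p. For instance
  ∂[v_2,v_3] = [v_3] − [v_2].
This gives a 5×9 integer matrix of rank 4; reducing to Smith normal form yields diagonal entries (1,1,1,1).

Boundary ∂_2: C_2 → C_1 sends each 2-simplex [p,q,r] to [q,r] − [p,r] + [p,q]. For instance
  ∂[v_0,v_1,v_2] = [v_1,v_2] − [v_0,v_2] + [v_0,v_1],
  ∂[v_0,v_2,v_4] = [v_2,v_4] − [v_0,v_4] + [v_0,v_2].
As a 9×6 matrix over Z this has rank 5, with invariant factors (1,1,1,1,1).

Reading off H_k = ker ∂_k / im ∂_{k+1}:

  H_0: rank C_0 − rank ∂_1 = 5 − 4 = 1, and the invariant factors of ∂_1 are all 1, so H_0 ≅ Z.
  H_1: rank ker ∂_1 − rank ∂_2 = (9 − 4) − 5 = 0, and the invariant factors of ∂_2 are all 1, so H_1 ≅ 0.
  H_2: rank ker ∂_2 − rank ∂_3 = (6 − 5) − 0 = 1, and there is no ∂_3, so H_2 ≅ Z.

(K is a triangulation of the 2-sphere S^2.)

H_0 = Z,  H_1 = 0,  H_2 = Z.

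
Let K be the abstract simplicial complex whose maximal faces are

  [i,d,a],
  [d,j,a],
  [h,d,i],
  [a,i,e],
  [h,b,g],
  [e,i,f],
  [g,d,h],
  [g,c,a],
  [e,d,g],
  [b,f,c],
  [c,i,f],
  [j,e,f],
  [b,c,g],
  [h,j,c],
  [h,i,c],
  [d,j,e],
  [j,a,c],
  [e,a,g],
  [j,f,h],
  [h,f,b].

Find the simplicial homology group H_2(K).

Order the vertices as a < b < c < d < e < f < g < h < i < j. Listing each simplex with vertices in this order, K has dimension 2 with simplices:

  0-simplices (10): a, b, c, d, e, f, g, h, i, j
  1-simplices (30): ac, ad, ae, ag, ai, aj, bc, bf, bg, bh, cf, cg, ch, ci, cj, de, dg, dh, di, dj, ef, eg, ei, ej, fh, fi, fj, gh, hi, hj
  2-simplices (20): acg, acj, adi, adj, aeg, aei, bcf, bcg, bfh, bgh, cfi, chi, chj, deg, dej, dgh, dhi, efi, efj, fhj

so the chain groups are C_0 ≅ Z^10, C_1 ≅ Z^30, C_2 ≅ Z^20.

∂_1: C_1 → C_0 maps an edge to its endpoints' difference, ∂[p,q] = q − p.
The 10×30 boundary matrix has rank 9 and Smith normal form diag(1,1,1,1,1,1,1,1,1).

∂_2: C_2 → C_1 acts by ∂[p,q,r] = [q,r] − [p,r] + [p,q]. For instance
  ∂chj = hj − cj + ch,
  ∂dhi = hi − di + dh.
The resulting 30×20 matrix has rank 20, and its Smith normal form has invariant factors (1,1,1,1,1,1,1,1,1,1,1,1,1,1,1,1,1,1,1,2).

From H_k ≅ ker(∂_k) / im(∂_{k+1}) we obtain:

  H_2: rank ker ∂_2 − rank ∂_3 = (20 − 20) − 0 = 0, and there is no ∂_3, so H_2 ≅ 0.

H_2 = 0.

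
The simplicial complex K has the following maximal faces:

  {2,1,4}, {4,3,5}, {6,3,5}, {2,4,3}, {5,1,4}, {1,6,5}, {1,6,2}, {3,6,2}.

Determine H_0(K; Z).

H_0 = Z.

Fix the vertex order 1 < 2 < 3 < 4 < 5 < 6 and write every simplex with vertices in increasing order. Then dim K = 2 and the simplices of K are:

  0-simplices (6): [1], [2], [3], [4], [5], [6]
  1-simplices (12): [1,2], [1,4], [1,5], [1,6], [2,3], [2,4], [2,6], [3,4], [3,5], [3,6], [4,5], [5,6]
  2-simplices (8): [1,2,4], [1,2,6], [1,4,5], [1,5,6], [2,3,4], [2,3,6], [3,4,5], [3,5,6]

Hence C_0 ≅ Z^6, C_1 ≅ Z^12, C_2 ≅ Z^8.

Boundary ∂_1: C_1 → C_0 is given by ∂[p,q] = [q] − [p]. For instance
  ∂[3,5] = [5] − [3].
This gives a 6×12 integer matrix of rank 5; reducing to Smith normal form yields diagonal entries (1,1,1,1,1).

The boundary map ∂_2: C_2 → C_1 sends each 2-simplex [p,q,r] to [q,r] − [p,r] + [p,q]. For instance
  ∂[2,3,6] = [3,6] − [2,6] + [2,3],
  ∂[1,2,4] = [2,4] − [1,4] + [1,2].
The 12×8 boundary matrix has rank 7 and Smith normal form diag(1,1,1,1,1,1,1).

From H_k ≅ ker(∂_k) / im(∂_{k+1}) we obtain:

  H_0: rank C_0 − rank ∂_1 = 6 − 5 = 1, and the invariant factors of ∂_1 are all 1, so H_0 = Z.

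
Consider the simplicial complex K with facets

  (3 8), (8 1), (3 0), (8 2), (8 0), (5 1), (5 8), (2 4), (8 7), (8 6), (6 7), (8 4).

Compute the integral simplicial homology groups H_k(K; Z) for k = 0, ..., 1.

H_0 ≅ Z,  H_1 ≅ Z^4.

We work with the vertex ordering 0 < 1 < 2 < 3 < 4 < 5 < 6 < 7 < 8. The simplices of K, each written with vertices in increasing order, are:

  0-simplices (9): [0], [1], [2], [3], [4], [5], [6], [7], [8]
  1-simplices (12): [0,3], [0,8], [1,5], [1,8], [2,4], [2,8], [3,8], [4,8], [5,8], [6,7], [6,8], [7,8]

Hence C_0 ≅ Z^9, C_1 ≅ Z^12.

The boundary map ∂_1: C_1 → C_0 sends each edge [p,q] (with p < q) to q − p. For instance
  ∂[1,8] = [8] − [1].
As a 9×12 matrix over Z this has rank 8, with invariant factors (1,1,1,1,1,1,1,1).

Reading off H_k = ker ∂_k / im ∂_{k+1}:

  H_0: rank C_0 − rank ∂_1 = 9 − 8 = 1, and the invariant factors of ∂_1 are all 1, so H_0 = Z.
  H_1: rank ker ∂_1 − rank ∂_2 = (12 − 8) − 0 = 4, and there is no ∂_2, so H_1 = Z^4.

As a check, the Euler characteristic is 9 − 12 = -3, which agrees with 1 − 4 = -3.
(K is a triangulation of a wedge of 4 circles.)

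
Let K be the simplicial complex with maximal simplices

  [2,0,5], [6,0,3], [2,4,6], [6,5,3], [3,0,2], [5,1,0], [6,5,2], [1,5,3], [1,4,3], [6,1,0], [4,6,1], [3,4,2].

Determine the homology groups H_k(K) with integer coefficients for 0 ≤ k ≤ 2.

We work with the vertex ordering 0 < 1 < 2 < 3 < 4 < 5 < 6. The simplices of K, each written with vertices in increasing order, are:

  0-simplices (7): [0], [1], [2], [3], [4], [5], [6]
  1-simplices (18): [0,1], [0,2], [0,3], [0,5], [0,6], [1,3], [1,4], [1,5], [1,6], [2,3], [2,4], [2,5], [2,6], [3,4], [3,5], [3,6], [4,6], [5,6]
  2-simplices (12): [0,1,5], [0,1,6], [0,2,3], [0,2,5], [0,3,6], [1,3,4], [1,3,5], [1,4,6], [2,3,4], [2,4,6], [2,5,6], [3,5,6]

so the chain groups are C_0 ≅ Z^7, C_1 ≅ Z^18, C_2 ≅ Z^12.

The boundary map ∂_1: C_1 → C_0 maps an edge to its endpoints' difference, ∂[p,q] = q − p. For instance
  ∂[3,6] = [6] − [3].
This gives a 7×18 integer matrix of rank 6; reducing to Smith normal form yields diagonal entries (1,1,1,1,1,1).

Boundary ∂_2: C_2 → C_1 acts by ∂[p,q,r] = [q,r] − [p,r] + [p,q]. For instance
  ∂[0,3,6] = [3,6] − [0,6] + [0,3],
  ∂[0,2,5] = [2,5] − [0,5] + [0,2].
This gives a 18×12 integer matrix of rank 12; reducing to Smith normal form yields diagonal entries (1,1,1,1,1,1,1,1,1,1,1,2).

Now H_k = ker ∂_k / im ∂_{k+1}, so:

  H_0: rank C_0 − rank ∂_1 = 7 − 6 = 1, and the invariant factors of ∂_1 are all 1, so H_0 ≅ Z.
  H_1: rank ker ∂_1 − rank ∂_2 = (18 − 6) − 12 = 0, and ∂_2 has invariant factor 2 > 1, so H_1 ≅ Z_2.
  H_2: rank ker ∂_2 − rank ∂_3 = (12 − 12) − 0 = 0, and there is no ∂_3, so H_2 ≅ 0.

H_0 ≅ Z,  H_1 ≅ Z_2,  H_2 = 0.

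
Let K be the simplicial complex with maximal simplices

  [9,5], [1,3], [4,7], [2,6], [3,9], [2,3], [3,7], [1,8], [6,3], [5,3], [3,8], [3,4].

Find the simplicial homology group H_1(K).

Fix the vertex order 1 < 2 < 3 < 4 < 5 < 6 < 7 < 8 < 9 and write every simplex with vertices in increasing order. Then dim K = 1 and the simplices of K are:

  0-simplices (9): [1], [2], [3], [4], [5], [6], [7], [8], [9]
  1-simplices (12): [1,3], [1,8], [2,3], [2,6], [3,4], [3,5], [3,6], [3,7], [3,8], [3,9], [4,7], [5,9]

giving chain groups C_0 ≅ Z^9, C_1 ≅ Z^12.

Boundary ∂_1: C_1 → C_0 is given by ∂[p,q] = [q] − [p].
This gives a 9×12 integer matrix of rank 8; reducing to Smith normal form yields diagonal entries (1,1,1,1,1,1,1,1).

From H_k ≅ ker(∂_k) / im(∂_{k+1}) we obtain:

  H_1: rank ker ∂_1 − rank ∂_2 = (12 − 8) − 0 = 4, and there is no ∂_2, so H_1 ≅ Z^4.

(K is a triangulation of a wedge of 4 circles.)

H_1 = Z^4.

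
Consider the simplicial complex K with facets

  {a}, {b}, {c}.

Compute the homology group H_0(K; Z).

H_0 = Z^3.

Take the total order a < b < c on the vertex set. Then K (dimension 0) consists of the simplices:

  0-simplices (3): a, b, c

Hence C_0 ≅ Z^3.

Computing H_k = (kernel of ∂_k) / (image of ∂_{k+1}):

  H_0: rank C_0 − rank ∂_1 = 3 − 0 = 3, and there is no ∂_1, so H_0 ≅ Z^3.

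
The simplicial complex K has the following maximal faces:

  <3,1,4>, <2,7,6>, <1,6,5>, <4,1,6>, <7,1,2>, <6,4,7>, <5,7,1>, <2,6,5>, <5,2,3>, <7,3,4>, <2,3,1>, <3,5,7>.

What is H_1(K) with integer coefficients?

H_1 ≅ Z/2.

Take the total order 1 < 2 < 3 < 4 < 5 < 6 < 7 on the vertex set. Then K (dimension 2) consists of the simplices:

  0-simplices (7): [1], [2], [3], [4], [5], [6], [7]
  1-simplices (18): [1,2], [1,3], [1,4], [1,5], [1,6], [1,7], [2,3], [2,5], [2,6], [2,7], [3,4], [3,5], [3,7], [4,6], [4,7], [5,6], [5,7], [6,7]
  2-simplices (12): [1,2,3], [1,2,7], [1,3,4], [1,4,6], [1,5,6], [1,5,7], [2,3,5], [2,5,6], [2,6,7], [3,4,7], [3,5,7], [4,6,7]

so the chain groups are C_0 ≅ Z^7, C_1 ≅ Z^18, C_2 ≅ Z^12.

The boundary map ∂_1: C_1 → C_0 is given by ∂[p,q] = [q] − [p]. For instance
  ∂[1,3] = [3] − [1].
The resulting 7×18 matrix has rank 6, and its Smith normal form has invariant factors (1,1,1,1,1,1).

The boundary map ∂_2: C_2 → C_1 maps a triangle to the signed sum of its edges. For instance
  ∂[3,4,7] = [4,7] − [3,7] + [3,4],
  ∂[2,5,6] = [5,6] − [2,6] + [2,5].
The resulting 18×12 matrix has rank 12, and its Smith normal form has invariant factors (1,1,1,1,1,1,1,1,1,1,1,2).

Now H_k = ker ∂_k / im ∂_{k+1}, so:

  H_1: rank ker ∂_1 − rank ∂_2 = (18 − 6) − 12 = 0, and ∂_2 has invariant factor 2 > 1, so H_1 ≅ Z/2.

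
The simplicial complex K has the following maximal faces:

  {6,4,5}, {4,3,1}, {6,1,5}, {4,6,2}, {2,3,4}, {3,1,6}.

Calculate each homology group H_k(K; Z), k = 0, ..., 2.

H_0 ≅ Z,  H_1 ≅ Z,  H_2 = 0.

Order the vertices as 1 < 2 < 3 < 4 < 5 < 6. Listing each simplex with vertices in this order, K has dimension 2 with simplices:

  0-simplices (6): [1], [2], [3], [4], [5], [6]
  1-simplices (12): [1,3], [1,4], [1,5], [1,6], [2,3], [2,4], [2,6], [3,4], [3,6], [4,5], [4,6], [5,6]
  2-simplices (6): [1,3,4], [1,3,6], [1,5,6], [2,3,4], [2,4,6], [4,5,6]

so the chain groups are C_0 ≅ Z^6, C_1 ≅ Z^12, C_2 ≅ Z^6.

∂_1: C_1 → C_0 is given by ∂[p,q] = [q] − [p]. For instance
  ∂[2,6] = [6] − [2].
The resulting 6×12 matrix has rank 5, and its Smith normal form has invariant factors (1,1,1,1,1).

The boundary map ∂_2: C_2 → C_1 acts by ∂[p,q,r] = [q,r] − [p,r] + [p,q]. For instance
  ∂[2,3,4] = [3,4] − [2,4] + [2,3],
  ∂[1,5,6] = [5,6] − [1,6] + [1,5].
This gives a 12×6 integer matrix of rank 6; reducing to Smith normal form yields diagonal entries (1,1,1,1,1,1).

Computing H_k = (kernel of ∂_k) / (image of ∂_{k+1}):

  H_0: rank C_0 − rank ∂_1 = 6 − 5 = 1, and the invariant factors of ∂_1 are all 1, so H_0 = Z.
  H_1: rank ker ∂_1 − rank ∂_2 = (12 − 5) − 6 = 1, and the invariant factors of ∂_2 are all 1, so H_1 = Z.
  H_2: rank ker ∂_2 − rank ∂_3 = (6 − 6) − 0 = 0, and there is no ∂_3, so H_2 = 0.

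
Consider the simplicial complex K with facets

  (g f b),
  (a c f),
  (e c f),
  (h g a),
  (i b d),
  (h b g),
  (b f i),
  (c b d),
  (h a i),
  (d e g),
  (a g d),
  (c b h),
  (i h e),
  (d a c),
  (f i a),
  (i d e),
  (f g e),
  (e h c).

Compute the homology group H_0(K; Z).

H_0 = Z.

Fix the vertex order a < b < c < d < e < f < g < h < i and write every simplex with vertices in increasing order. Then dim K = 2 and the simplices of K are:

  0-simplices (9): a, b, c, d, e, f, g, h, i
  1-simplices (27): ac, ad, af, ag, ah, ai, bc, bd, bf, bg, bh, bi, cd, ce, cf, ch, de, dg, di, ef, eg, eh, ei, fg, fi, gh, hi
  2-simplices (18): acd, acf, adg, afi, agh, ahi, bcd, bch, bdi, bfg, bfi, bgh, cef, ceh, deg, dei, efg, ehi

Hence C_0 ≅ Z^9, C_1 ≅ Z^27, C_2 ≅ Z^18.

∂_1: C_1 → C_0 maps an edge to its endpoints' difference, ∂[p,q] = q − p.
This gives a 9×27 integer matrix of rank 8; reducing to Smith normal form yields diagonal entries (1,1,1,1,1,1,1,1).

∂_2: C_2 → C_1 maps a triangle to the signed sum of its edges. For instance
  ∂ahi = hi − ai + ah,
  ∂bfg = fg − bg + bf.
As a 27×18 matrix over Z this has rank 17, with invariant factors (1,1,1,1,1,1,1,1,1,1,1,1,1,1,1,1,1).

Computing H_k = (kernel of ∂_k) / (image of ∂_{k+1}):

  H_0: rank C_0 − rank ∂_1 = 9 − 8 = 1, and the invariant factors of ∂_1 are all 1, so H_0 ≅ Z.

(K is a triangulation of the torus T^2.)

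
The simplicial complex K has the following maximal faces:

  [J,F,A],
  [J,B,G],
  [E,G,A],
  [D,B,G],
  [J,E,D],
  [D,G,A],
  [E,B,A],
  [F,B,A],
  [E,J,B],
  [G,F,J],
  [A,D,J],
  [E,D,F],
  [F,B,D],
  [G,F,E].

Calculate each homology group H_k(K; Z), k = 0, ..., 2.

H_0 = Z,  H_1 = Z^2,  H_2 = Z.

K has 7 vertices, 21 edges, 14 triangles.
rank ∂_0 = 0, rank ∂_1 = 6 ⇒ b_0 = 7 − 0 − 6 = 1; all invariant factors of ∂_1 are 1 so no torsion. So H_0 ≅ Z.
rank ∂_1 = 6, rank ∂_2 = 13 ⇒ b_1 = 21 − 6 − 13 = 2; all invariant factors of ∂_2 are 1 so no torsion. So H_1 ≅ Z^2.
rank ∂_2 = 13, rank ∂_3 = 0 ⇒ b_2 = 14 − 13 − 0 = 1. So H_2 ≅ Z.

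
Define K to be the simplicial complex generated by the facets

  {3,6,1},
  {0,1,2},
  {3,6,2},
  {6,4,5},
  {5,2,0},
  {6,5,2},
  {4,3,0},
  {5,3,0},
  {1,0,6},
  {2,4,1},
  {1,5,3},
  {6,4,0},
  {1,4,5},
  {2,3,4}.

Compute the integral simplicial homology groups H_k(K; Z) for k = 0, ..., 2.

H_0 = Z,  H_1 = Z^2,  H_2 = Z.

We work with the vertex ordering 0 < 1 < 2 < 3 < 4 < 5 < 6. The simplices of K, each written with vertices in increasing order, are:

  0-simplices (7): [0], [1], [2], [3], [4], [5], [6]
  1-simplices (21): [0,1], [0,2], [0,3], [0,4], [0,5], [0,6], [1,2], [1,3], [1,4], [1,5], [1,6], [2,3], [2,4], [2,5], [2,6], [3,4], [3,5], [3,6], [4,5], [4,6], [5,6]
  2-simplices (14): [0,1,2], [0,1,6], [0,2,5], [0,3,4], [0,3,5], [0,4,6], [1,2,4], [1,3,5], [1,3,6], [1,4,5], [2,3,4], [2,3,6], [2,5,6], [4,5,6]

Hence C_0 ≅ Z^7, C_1 ≅ Z^21, C_2 ≅ Z^14.

∂_1: C_1 → C_0 maps an edge to its endpoints' difference, ∂[p,q] = q − p. For instance
  ∂[0,4] = [4] − [0].
As a 7×21 matrix over Z this has rank 6, with invariant factors (1,1,1,1,1,1).

∂_2: C_2 → C_1 sends each 2-simplex [p,q,r] to [q,r] − [p,r] + [p,q]. For instance
  ∂[4,5,6] = [5,6] − [4,6] + [4,5],
  ∂[0,4,6] = [4,6] − [0,6] + [0,4].
The 21×14 boundary matrix has rank 13 and Smith normal form diag(1,1,1,1,1,1,1,1,1,1,1,1,1).

Computing H_k = (kernel of ∂_k) / (image of ∂_{k+1}):

  H_0: rank C_0 − rank ∂_1 = 7 − 6 = 1, and the invariant factors of ∂_1 are all 1, so H_0 ≅ Z.
  H_1: rank ker ∂_1 − rank ∂_2 = (21 − 6) − 13 = 2, and the invariant factors of ∂_2 are all 1, so H_1 ≅ Z^2.
  H_2: rank ker ∂_2 − rank ∂_3 = (14 − 13) − 0 = 1, and there is no ∂_3, so H_2 ≅ Z.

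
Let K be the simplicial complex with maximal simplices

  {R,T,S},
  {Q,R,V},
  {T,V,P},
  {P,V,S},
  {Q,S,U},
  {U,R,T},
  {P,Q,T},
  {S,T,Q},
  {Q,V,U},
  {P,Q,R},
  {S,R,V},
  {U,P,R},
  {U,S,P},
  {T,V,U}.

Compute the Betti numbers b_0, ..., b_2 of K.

K has 7 vertices, 21 edges, 14 triangles.
rank ∂_0 = 0, rank ∂_1 = 6 ⇒ b_0 = 7 − 0 − 6 = 1; all invariant factors of ∂_1 are 1 so no torsion. So H_0 ≅ Z.
rank ∂_1 = 6, rank ∂_2 = 13 ⇒ b_1 = 21 − 6 − 13 = 2; all invariant factors of ∂_2 are 1 so no torsion. So H_1 ≅ Z^2.
rank ∂_2 = 13, rank ∂_3 = 0 ⇒ b_2 = 14 − 13 − 0 = 1. So H_2 ≅ Z.

b_0 = 1, b_1 = 2, b_2 = 1.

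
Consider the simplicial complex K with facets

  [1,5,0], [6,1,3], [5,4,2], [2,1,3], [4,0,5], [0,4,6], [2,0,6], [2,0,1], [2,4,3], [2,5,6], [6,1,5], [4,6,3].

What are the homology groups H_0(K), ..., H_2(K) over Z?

H_0 = Z,  H_1 = Z/2Z,  H_2 = 0.

Fix the vertex order 0 < 1 < 2 < 3 < 4 < 5 < 6 and write every simplex with vertices in increasing order. Then dim K = 2 and the simplices of K are:

  0-simplices (7): [0], [1], [2], [3], [4], [5], [6]
  1-simplices (18): [0,1], [0,2], [0,4], [0,5], [0,6], [1,2], [1,3], [1,5], [1,6], [2,3], [2,4], [2,5], [2,6], [3,4], [3,6], [4,5], [4,6], [5,6]
  2-simplices (12): [0,1,2], [0,1,5], [0,2,6], [0,4,5], [0,4,6], [1,2,3], [1,3,6], [1,5,6], [2,3,4], [2,4,5], [2,5,6], [3,4,6]

giving chain groups C_0 ≅ Z^7, C_1 ≅ Z^18, C_2 ≅ Z^12.

The boundary map ∂_1: C_1 → C_0 is given by ∂[p,q] = [q] − [p].
The resulting 7×18 matrix has rank 6, and its Smith normal form has invariant factors (1,1,1,1,1,1).

Boundary ∂_2: C_2 → C_1 sends each 2-simplex [p,q,r] to [q,r] − [p,r] + [p,q]. For instance
  ∂[2,3,4] = [3,4] − [2,4] + [2,3],
  ∂[1,3,6] = [3,6] − [1,6] + [1,3].
The 18×12 boundary matrix has rank 12 and Smith normal form diag(1,1,1,1,1,1,1,1,1,1,1,2).

Computing H_k = (kernel of ∂_k) / (image of ∂_{k+1}):

  H_0: rank C_0 − rank ∂_1 = 7 − 6 = 1, and the invariant factors of ∂_1 are all 1, so H_0 = Z.
  H_1: rank ker ∂_1 − rank ∂_2 = (18 − 6) − 12 = 0, and ∂_2 has invariant factor 2 > 1, so H_1 = Z/2Z.
  H_2: rank ker ∂_2 − rank ∂_3 = (12 − 12) − 0 = 0, and there is no ∂_3, so H_2 = 0.

As a check, the Euler characteristic is 7 − 18 + 12 = 1, which agrees with 1 − 0 + 0 = 1.
(K is a triangulation of the real projective plane RP^2.)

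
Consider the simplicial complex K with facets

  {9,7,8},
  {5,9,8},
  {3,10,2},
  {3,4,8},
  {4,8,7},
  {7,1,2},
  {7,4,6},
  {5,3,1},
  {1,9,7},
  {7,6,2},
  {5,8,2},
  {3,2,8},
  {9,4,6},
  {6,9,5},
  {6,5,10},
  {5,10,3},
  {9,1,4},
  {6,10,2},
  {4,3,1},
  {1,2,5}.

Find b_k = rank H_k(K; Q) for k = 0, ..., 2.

b_0 = 1, b_1 = 1, b_2 = 0.

We work with the vertex ordering 1 < 2 < 3 < 4 < 5 < 6 < 7 < 8 < 9 < 10. The simplices of K, each written with vertices in increasing order, are:

  0-simplices (10): [1], [2], [3], [4], [5], [6], [7], [8], [9], [10]
  1-simplices (30): (30 of them)
  2-simplices (20): (20 of them)

so the chain groups are C_0 ≅ Z^10, C_1 ≅ Z^30, C_2 ≅ Z^20.

Boundary ∂_1: C_1 → C_0 is given by ∂[p,q] = [q] − [p]. For instance
  ∂[3,4] = [4] − [3].
As a 10×30 matrix over Z this has rank 9, with invariant factors (1,1,1,1,1,1,1,1,1).

∂_2: C_2 → C_1 maps a triangle to the signed sum of its edges. For instance
  ∂[2,6,7] = [6,7] − [2,7] + [2,6],
  ∂[3,5,10] = [5,10] − [3,10] + [3,5].
The resulting 30×20 matrix has rank 20, and its Smith normal form has invariant factors (1,1,1,1,1,1,1,1,1,1,1,1,1,1,1,1,1,1,1,2).

Reading off H_k = ker ∂_k / im ∂_{k+1}:

  H_0: rank C_0 − rank ∂_1 = 10 − 9 = 1, and the invariant factors of ∂_1 are all 1, so H_0 ≅ Z.
  H_1: rank ker ∂_1 − rank ∂_2 = (30 − 9) − 20 = 1, and ∂_2 has invariant factor 2 > 1, so H_1 ≅ Z ⊕ Z/2.
  H_2: rank ker ∂_2 − rank ∂_3 = (20 − 20) − 0 = 0, and there is no ∂_3, so H_2 ≅ 0.

(K is a triangulation of the Klein bottle.)

Hence the Betti numbers are b_0 = 1, b_1 = 1, b_2 = 0.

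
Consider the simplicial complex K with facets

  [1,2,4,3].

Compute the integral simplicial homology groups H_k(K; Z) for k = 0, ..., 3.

Take the total order 1 < 2 < 3 < 4 on the vertex set. Then K (dimension 3) consists of the simplices:

  0-simplices (4): [1], [2], [3], [4]
  1-simplices (6): [1,2], [1,3], [1,4], [2,3], [2,4], [3,4]
  2-simplices (4): [1,2,3], [1,2,4], [1,3,4], [2,3,4]
  3-simplices (1): [1,2,3,4]

Hence C_0 ≅ Z^4, C_1 ≅ Z^6, C_2 ≅ Z^4, C_3 ≅ Z^1.

Boundary ∂_1: C_1 → C_0 sends each edge [p,q] (with p < q) to q − p. For instance
  ∂[3,4] = [4] − [3].
The resulting 4×6 matrix has rank 3, and its Smith normal form has invariant factors (1,1,1).

∂_2: C_2 → C_1 acts by ∂[p,q,r] = [q,r] − [p,r] + [p,q]. For instance
  ∂[1,2,4] = [2,4] − [1,4] + [1,2],
  ∂[1,3,4] = [3,4] − [1,4] + [1,3].
The 6×4 boundary matrix has rank 3 and Smith normal form diag(1,1,1).

∂_3: C_3 → C_2 sends each 3-simplex σ to the alternating sum Σ_i (−1)^i (σ with its i-th vertex removed). For instance
  ∂[1,2,3,4] = [2,3,4] − [1,3,4] + [1,2,4] − [1,2,3].
The resulting 4×1 matrix has rank 1, and its Smith normal form has invariant factors (1).

From H_k ≅ ker(∂_k) / im(∂_{k+1}) we obtain:

  H_0: rank C_0 − rank ∂_1 = 4 − 3 = 1, and the invariant factors of ∂_1 are all 1, so H_0 ≅ Z.
  H_1: rank ker ∂_1 − rank ∂_2 = (6 − 3) − 3 = 0, and the invariant factors of ∂_2 are all 1, so H_1 ≅ 0.
  H_2: rank ker ∂_2 − rank ∂_3 = (4 − 3) − 1 = 0, and the invariant factors of ∂_3 are all 1, so H_2 ≅ 0.
  H_3: rank ker ∂_3 − rank ∂_4 = (1 − 1) − 0 = 0, and there is no ∂_4, so H_3 ≅ 0.

(K is a triangulation of the 3-simplex.)

H_0 = Z,  H_1 = 0,  H_2 = 0,  H_3 = 0.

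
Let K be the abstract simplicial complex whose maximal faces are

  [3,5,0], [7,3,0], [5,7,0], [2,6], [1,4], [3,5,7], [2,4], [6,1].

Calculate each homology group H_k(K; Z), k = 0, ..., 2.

H_0 ≅ Z^2,  H_1 ≅ Z,  H_2 ≅ Z.

Take the total order 0 < 1 < 2 < 3 < 4 < 5 < 6 < 7 on the vertex set. Then K (dimension 2) consists of the simplices:

  0-simplices (8): [0], [1], [2], [3], [4], [5], [6], [7]
  1-simplices (10): [0,3], [0,5], [0,7], [1,4], [1,6], [2,4], [2,6], [3,5], [3,7], [5,7]
  2-simplices (4): [0,3,5], [0,3,7], [0,5,7], [3,5,7]

giving chain groups C_0 ≅ Z^8, C_1 ≅ Z^10, C_2 ≅ Z^4.

∂_1: C_1 → C_0 sends each edge [p,q] (with p < q) to q − p. For instance
  ∂[2,4] = [4] − [2].
The resulting 8×10 matrix has rank 6, and its Smith normal form has invariant factors (1,1,1,1,1,1).

The boundary map ∂_2: C_2 → C_1 sends each 2-simplex [p,q,r] to [q,r] − [p,r] + [p,q]. For instance
  ∂[0,3,7] = [3,7] − [0,7] + [0,3],
  ∂[3,5,7] = [5,7] − [3,7] + [3,5].
The 10×4 boundary matrix has rank 3 and Smith normal form diag(1,1,1).

Now H_k = ker ∂_k / im ∂_{k+1}, so:

  H_0: rank C_0 − rank ∂_1 = 8 − 6 = 2, and the invariant factors of ∂_1 are all 1, so H_0 = Z^2.
  H_1: rank ker ∂_1 − rank ∂_2 = (10 − 6) − 3 = 1, and the invariant factors of ∂_2 are all 1, so H_1 = Z.
  H_2: rank ker ∂_2 − rank ∂_3 = (4 − 3) − 0 = 1, and there is no ∂_3, so H_2 = Z.

As a check, the Euler characteristic is 8 − 10 + 4 = 2, which agrees with 2 − 1 + 1 = 2.
(K is a triangulation of the disjoint union of the circle S^1 and the 2-sphere S^2.)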